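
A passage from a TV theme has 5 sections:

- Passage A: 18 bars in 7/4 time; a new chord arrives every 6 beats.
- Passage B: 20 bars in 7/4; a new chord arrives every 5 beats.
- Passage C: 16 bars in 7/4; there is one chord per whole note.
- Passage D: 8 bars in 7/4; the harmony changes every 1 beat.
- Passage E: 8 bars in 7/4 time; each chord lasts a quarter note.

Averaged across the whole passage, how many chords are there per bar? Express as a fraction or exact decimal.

2.7 chords per bar

A: 18 × 7 = 126 beats ÷ 6 = 21 chords.
B: 20 × 7 = 140 beats ÷ 5 = 28 chords.
C: 16 × 7 = 112 beats ÷ 4 = 28 chords.
D: 8 × 7 = 56 beats ÷ 1 = 56 chords.
E: 8 × 7 = 56 beats ÷ 1 = 56 chords.
Overall: 189 chords over 70 bars → 189/70 = 2.7 chords per bar.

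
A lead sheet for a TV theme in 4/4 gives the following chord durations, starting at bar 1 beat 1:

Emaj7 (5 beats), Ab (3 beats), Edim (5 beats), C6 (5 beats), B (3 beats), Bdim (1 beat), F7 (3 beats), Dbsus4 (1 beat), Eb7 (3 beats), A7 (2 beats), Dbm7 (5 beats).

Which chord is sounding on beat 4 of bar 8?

Dbm7

Beat 4 of bar 8 is beat (8−1)×4 + 4 = 32 overall.
Running totals: Emaj7 ends at 5, Ab ends at 8, Edim ends at 13, C6 ends at 18, B ends at 21, Bdim ends at 22, F7 ends at 25, Dbsus4 ends at 26, Eb7 ends at 29, A7 ends at 31, Dbm7 ends at 36.
Beat 32 falls within Dbm7.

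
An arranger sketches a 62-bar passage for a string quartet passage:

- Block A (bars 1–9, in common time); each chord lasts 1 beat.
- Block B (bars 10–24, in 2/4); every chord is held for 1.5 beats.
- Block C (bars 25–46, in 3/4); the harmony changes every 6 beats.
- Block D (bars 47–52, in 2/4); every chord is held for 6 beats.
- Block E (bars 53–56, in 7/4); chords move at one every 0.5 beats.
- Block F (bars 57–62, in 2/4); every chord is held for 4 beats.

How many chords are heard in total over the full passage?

A: 9·4 = 36 beats, 36/1 = 36 chords.
B: 15·2 = 30 beats, 30/1.5 = 20 chords.
C: 22·3 = 66 beats, 66/6 = 11 chords.
D: 6·2 = 12 beats, 12/6 = 2 chords.
E: 4·7 = 28 beats, 28/0.5 = 56 chords.
F: 6·2 = 12 beats, 12/4 = 3 chords.
Total: 36 + 20 + 11 + 2 + 56 + 3 = 128.

128 chords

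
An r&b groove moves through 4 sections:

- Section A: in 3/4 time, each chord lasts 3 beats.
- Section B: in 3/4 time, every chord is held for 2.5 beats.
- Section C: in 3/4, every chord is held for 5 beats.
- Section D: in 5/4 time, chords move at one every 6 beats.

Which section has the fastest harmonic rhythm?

Section B

A: each chord is 3 beats in 3/4, so 1 per bar.
B: each chord is 2.5 beats in 3/4, so 1.2 per bar.
C: each chord is 5 beats in 3/4, so 0.6 per bar.
D: each chord is 6 beats in 5/4, so 5/6 per bar.
Fastest is B at 1.2 chords/bar.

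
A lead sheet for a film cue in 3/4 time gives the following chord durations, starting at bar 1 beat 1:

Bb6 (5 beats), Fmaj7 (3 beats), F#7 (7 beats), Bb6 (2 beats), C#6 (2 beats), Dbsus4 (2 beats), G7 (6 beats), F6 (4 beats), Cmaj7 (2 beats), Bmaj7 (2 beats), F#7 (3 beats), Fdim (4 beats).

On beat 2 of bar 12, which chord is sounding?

Beat 2 of bar 12 is beat (12−1)×3 + 2 = 35 overall.
Running totals: Bb6 ends at 5, Fmaj7 ends at 8, F#7 ends at 15, Bb6 ends at 17, C#6 ends at 19, Dbsus4 ends at 21, G7 ends at 27, F6 ends at 31, Cmaj7 ends at 33, Bmaj7 ends at 35.
Beat 35 falls within Bmaj7.

Bmaj7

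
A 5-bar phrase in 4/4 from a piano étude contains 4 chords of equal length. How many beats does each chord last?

5 bars × 4 beats/bar = 20 beats total.
20 beats ÷ 4 chords = 5 beats per chord.

5 beats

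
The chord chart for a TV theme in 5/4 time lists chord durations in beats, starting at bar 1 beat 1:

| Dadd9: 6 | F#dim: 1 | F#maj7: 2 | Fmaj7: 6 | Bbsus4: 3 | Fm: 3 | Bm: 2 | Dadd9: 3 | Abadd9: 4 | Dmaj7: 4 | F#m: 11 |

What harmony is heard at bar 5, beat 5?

Beat 5 of bar 5 is beat (5−1)×5 + 5 = 25 overall.
Running totals: Dadd9 ends at 6, F#dim ends at 7, F#maj7 ends at 9, Fmaj7 ends at 15, Bbsus4 ends at 18, Fm ends at 21, Bm ends at 23, Dadd9 ends at 26.
Beat 25 falls within Dadd9.

Dadd9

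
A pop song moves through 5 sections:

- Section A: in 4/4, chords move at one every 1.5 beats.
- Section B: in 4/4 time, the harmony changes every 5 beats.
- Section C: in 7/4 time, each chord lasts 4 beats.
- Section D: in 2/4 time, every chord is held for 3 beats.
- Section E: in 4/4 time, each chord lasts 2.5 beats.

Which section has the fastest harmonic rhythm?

Section A

A: 4/1.5 = 8/3 chords/bar.
B: 4/5 = 0.8 chords/bar.
C: 7/4 = 1.75 chords/bar.
D: 2/3 = 2/3 chords/bar.
E: 4/2.5 = 1.6 chords/bar.
Fastest is A at 8/3 chords/bar.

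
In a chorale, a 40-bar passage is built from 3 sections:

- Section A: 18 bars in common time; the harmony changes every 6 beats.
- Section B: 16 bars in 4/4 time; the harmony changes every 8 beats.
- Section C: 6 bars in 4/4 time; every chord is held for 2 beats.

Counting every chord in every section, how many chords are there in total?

32 chords

A: 18·4 = 72 beats, 72/6 = 12 chords.
B: 16·4 = 64 beats, 64/8 = 8 chords.
C: 6·4 = 24 beats, 24/2 = 12 chords.
Total: 12 + 8 + 12 = 32.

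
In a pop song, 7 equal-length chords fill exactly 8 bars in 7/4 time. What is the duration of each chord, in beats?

8 bars × 7 beats/bar = 56 beats total.
56 beats ÷ 7 chords = 8 beats per chord.

8 beats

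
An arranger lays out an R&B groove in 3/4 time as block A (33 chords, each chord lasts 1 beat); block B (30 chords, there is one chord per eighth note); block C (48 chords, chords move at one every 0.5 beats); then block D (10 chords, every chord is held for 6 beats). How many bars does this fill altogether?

44 bars

A: 33 × 1 = 33 beats = 11 bars.
B: 30 × 0.5 = 15 beats = 5 bars.
C: 48 × 0.5 = 24 beats = 8 bars.
D: 10 × 6 = 60 beats = 20 bars.
Total: 11 + 5 + 8 + 20 = 44 bars.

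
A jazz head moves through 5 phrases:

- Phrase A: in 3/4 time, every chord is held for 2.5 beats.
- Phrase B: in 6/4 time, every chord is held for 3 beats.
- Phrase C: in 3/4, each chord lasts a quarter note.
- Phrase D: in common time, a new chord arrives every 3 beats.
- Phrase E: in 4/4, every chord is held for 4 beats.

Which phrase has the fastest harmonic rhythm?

A: 3/2.5 = 1.2 chords/bar.
B: 6/3 = 2 chords/bar.
C: 3/1 = 3 chords/bar.
D: 4/3 = 4/3 chords/bar.
E: 4/4 = 1 chord/bar.
Fastest is C at 3 chords/bar.

Phrase C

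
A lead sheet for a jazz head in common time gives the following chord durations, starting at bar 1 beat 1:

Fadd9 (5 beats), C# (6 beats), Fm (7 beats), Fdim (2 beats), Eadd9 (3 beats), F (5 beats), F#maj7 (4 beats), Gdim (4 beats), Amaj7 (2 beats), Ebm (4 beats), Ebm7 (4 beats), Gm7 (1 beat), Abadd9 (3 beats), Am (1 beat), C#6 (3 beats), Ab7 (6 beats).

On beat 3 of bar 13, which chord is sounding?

Beat 3 of bar 13 is beat (13−1)×4 + 3 = 51 overall.
Running totals: Fadd9 ends at 5, C# ends at 11, Fm ends at 18, Fdim ends at 20, Eadd9 ends at 23, F ends at 28, F#maj7 ends at 32, Gdim ends at 36, Amaj7 ends at 38, Ebm ends at 42, Ebm7 ends at 46, Gm7 ends at 47, Abadd9 ends at 50, Am ends at 51.
Beat 51 falls within Am.

Am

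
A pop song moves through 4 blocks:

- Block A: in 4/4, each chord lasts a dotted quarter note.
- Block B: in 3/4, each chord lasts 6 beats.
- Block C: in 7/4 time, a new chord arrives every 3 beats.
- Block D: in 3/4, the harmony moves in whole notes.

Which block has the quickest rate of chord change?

A: each chord is 1.5 beats in 4/4, so 8/3 per bar.
B: each chord is 6 beats in 3/4, so 0.5 per bar.
C: each chord is 3 beats in 7/4, so 7/3 per bar.
D: each chord is 4 beats in 3/4, so 0.75 per bar.
Fastest is A at 8/3 chords/bar.

Block A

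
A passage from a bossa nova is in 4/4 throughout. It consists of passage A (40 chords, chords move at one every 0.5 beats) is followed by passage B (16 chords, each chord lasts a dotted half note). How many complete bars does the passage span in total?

17 bars

A: 40 × 0.5 = 20 beats = 5 bars.
B: 16 × 3 = 48 beats = 12 bars.
Total: 5 + 12 = 17 bars.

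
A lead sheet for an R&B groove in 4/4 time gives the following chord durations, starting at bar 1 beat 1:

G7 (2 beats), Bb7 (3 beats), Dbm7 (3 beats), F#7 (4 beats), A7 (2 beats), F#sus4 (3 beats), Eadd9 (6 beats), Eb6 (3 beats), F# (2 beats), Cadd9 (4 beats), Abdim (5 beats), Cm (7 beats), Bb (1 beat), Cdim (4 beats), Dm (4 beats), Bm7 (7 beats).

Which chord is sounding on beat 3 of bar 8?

Beat 3 of bar 8 is beat (8−1)×4 + 3 = 31 overall.
Running totals: G7 ends at 2, Bb7 ends at 5, Dbm7 ends at 8, F#7 ends at 12, A7 ends at 14, F#sus4 ends at 17, Eadd9 ends at 23, Eb6 ends at 26, F# ends at 28, Cadd9 ends at 32.
Beat 31 falls within Cadd9.

Cadd9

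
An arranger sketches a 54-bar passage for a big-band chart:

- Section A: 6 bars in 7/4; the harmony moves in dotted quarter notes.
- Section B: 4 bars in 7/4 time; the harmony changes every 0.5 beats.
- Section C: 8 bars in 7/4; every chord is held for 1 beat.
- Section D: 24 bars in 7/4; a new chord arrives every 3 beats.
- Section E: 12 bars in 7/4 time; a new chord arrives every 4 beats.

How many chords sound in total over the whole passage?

217 chords

A: 6·7 = 42 beats, 42/1.5 = 28 chords.
B: 4·7 = 28 beats, 28/0.5 = 56 chords.
C: 8·7 = 56 beats, 56/1 = 56 chords.
D: 24·7 = 168 beats, 168/3 = 56 chords.
E: 12·7 = 84 beats, 84/4 = 21 chords.
Total: 28 + 56 + 56 + 56 + 21 = 217.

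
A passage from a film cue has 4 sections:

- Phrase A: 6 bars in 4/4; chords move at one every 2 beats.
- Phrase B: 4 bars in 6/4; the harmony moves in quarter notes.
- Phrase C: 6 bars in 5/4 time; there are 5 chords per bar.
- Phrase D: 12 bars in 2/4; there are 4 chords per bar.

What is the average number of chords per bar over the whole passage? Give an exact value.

57/14 chords per bar

A: 6 × 4 = 24 beats ÷ 2 = 12 chords.
B: 4 × 6 = 24 beats ÷ 1 = 24 chords.
C: 6 × 5 = 30 beats ÷ 1 = 30 chords.
D: 12 × 2 = 24 beats ÷ 0.5 = 48 chords.
Overall: 114 chords over 28 bars → 114/28 = 57/14 chords per bar.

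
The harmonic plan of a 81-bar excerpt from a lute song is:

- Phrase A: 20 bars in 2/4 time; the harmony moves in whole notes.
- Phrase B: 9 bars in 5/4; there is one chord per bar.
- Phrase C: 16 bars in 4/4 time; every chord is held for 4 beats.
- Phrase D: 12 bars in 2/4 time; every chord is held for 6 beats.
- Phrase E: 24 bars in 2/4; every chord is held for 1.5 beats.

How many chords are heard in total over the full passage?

71 chords

A has 40 beats and chords last 4 each, so 10 chords.
B has 45 beats and chords last 5 each, so 9 chords.
C has 64 beats and chords last 4 each, so 16 chords.
D has 24 beats and chords last 6 each, so 4 chords.
E has 48 beats and chords last 1.5 each, so 32 chords.
Total: 10 + 9 + 16 + 4 + 32 = 71.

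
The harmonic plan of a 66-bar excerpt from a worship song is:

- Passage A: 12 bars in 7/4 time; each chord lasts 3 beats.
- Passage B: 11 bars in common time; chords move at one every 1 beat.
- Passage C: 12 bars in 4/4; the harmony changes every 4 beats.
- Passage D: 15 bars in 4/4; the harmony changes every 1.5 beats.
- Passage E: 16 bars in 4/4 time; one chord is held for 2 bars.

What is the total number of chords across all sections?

132 chords

A: 12 bars × 7 beats = 84 beats; 3 beats/chord → 28 chords.
B: 11 bars × 4 beats = 44 beats; 1 beat/chord → 44 chords.
C: 12 bars × 4 beats = 48 beats; 4 beats/chord → 12 chords.
D: 15 bars × 4 beats = 60 beats; 1.5 beats/chord → 40 chords.
E: 16 bars × 4 beats = 64 beats; 8 beats/chord → 8 chords.
Total: 28 + 44 + 12 + 40 + 8 = 132.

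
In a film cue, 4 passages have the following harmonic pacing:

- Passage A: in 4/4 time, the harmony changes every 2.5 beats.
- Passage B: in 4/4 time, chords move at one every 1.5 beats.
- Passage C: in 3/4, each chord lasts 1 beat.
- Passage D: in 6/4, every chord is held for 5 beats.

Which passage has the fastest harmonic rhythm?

A: 4/2.5 = 1.6 chords/bar.
B: 4/1.5 = 8/3 chords/bar.
C: 3/1 = 3 chords/bar.
D: 6/5 = 1.2 chords/bar.
Fastest is C at 3 chords/bar.

Passage C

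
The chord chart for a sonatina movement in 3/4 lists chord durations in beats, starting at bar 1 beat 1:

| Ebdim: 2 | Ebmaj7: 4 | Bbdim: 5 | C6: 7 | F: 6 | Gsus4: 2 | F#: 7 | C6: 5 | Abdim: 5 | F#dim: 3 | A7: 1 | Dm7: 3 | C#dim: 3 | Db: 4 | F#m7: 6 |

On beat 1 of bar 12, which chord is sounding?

C6

Beat 1 of bar 12 is beat (12−1)×3 + 1 = 34 overall.
Running totals: Ebdim ends at 2, Ebmaj7 ends at 6, Bbdim ends at 11, C6 ends at 18, F ends at 24, Gsus4 ends at 26, F# ends at 33, C6 ends at 38.
Beat 34 falls within C6.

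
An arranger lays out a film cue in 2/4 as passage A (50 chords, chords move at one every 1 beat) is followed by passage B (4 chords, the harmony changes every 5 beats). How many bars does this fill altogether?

35 bars

A: 50 × 1 = 50 beats = 25 bars.
B: 4 × 5 = 20 beats = 10 bars.
Total: 25 + 10 = 35 bars.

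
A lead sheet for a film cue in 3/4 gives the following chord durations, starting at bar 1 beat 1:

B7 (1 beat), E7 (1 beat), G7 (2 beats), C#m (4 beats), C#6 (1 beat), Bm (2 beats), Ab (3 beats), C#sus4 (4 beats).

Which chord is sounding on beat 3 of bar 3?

Beat 3 of bar 3 is beat (3−1)×3 + 3 = 9 overall.
Running totals: B7 ends at 1, E7 ends at 2, G7 ends at 4, C#m ends at 8, C#6 ends at 9.
Beat 9 falls within C#6.

C#6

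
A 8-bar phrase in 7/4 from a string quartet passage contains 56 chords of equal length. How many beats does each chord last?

1 beat

8 bars × 7 beats/bar = 56 beats total.
56 beats ÷ 56 chords = 1 beats per chord.
(That is a quarter note.)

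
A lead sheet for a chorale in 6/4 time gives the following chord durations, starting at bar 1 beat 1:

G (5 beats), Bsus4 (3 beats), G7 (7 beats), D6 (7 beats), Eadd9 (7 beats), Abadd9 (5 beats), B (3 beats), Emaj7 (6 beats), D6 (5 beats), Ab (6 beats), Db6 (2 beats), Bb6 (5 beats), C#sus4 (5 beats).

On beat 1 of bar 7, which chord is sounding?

Beat 1 of bar 7 is beat (7−1)×6 + 1 = 37 overall.
Running totals: G ends at 5, Bsus4 ends at 8, G7 ends at 15, D6 ends at 22, Eadd9 ends at 29, Abadd9 ends at 34, B ends at 37.
Beat 37 falls within B.

B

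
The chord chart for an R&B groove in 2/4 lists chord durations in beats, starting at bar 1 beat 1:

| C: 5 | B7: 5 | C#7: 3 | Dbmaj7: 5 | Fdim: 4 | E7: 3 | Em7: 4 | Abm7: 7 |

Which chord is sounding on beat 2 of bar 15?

Abm7

Beat 2 of bar 15 is beat (15−1)×2 + 2 = 30 overall.
Running totals: C ends at 5, B7 ends at 10, C#7 ends at 13, Dbmaj7 ends at 18, Fdim ends at 22, E7 ends at 25, Em7 ends at 29, Abm7 ends at 36.
Beat 30 falls within Abm7.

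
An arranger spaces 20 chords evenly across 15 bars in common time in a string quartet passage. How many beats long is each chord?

3 beats

15 bars × 4 beats/bar = 60 beats total.
60 beats ÷ 20 chords = 3 beats per chord.
(That is a dotted half note.)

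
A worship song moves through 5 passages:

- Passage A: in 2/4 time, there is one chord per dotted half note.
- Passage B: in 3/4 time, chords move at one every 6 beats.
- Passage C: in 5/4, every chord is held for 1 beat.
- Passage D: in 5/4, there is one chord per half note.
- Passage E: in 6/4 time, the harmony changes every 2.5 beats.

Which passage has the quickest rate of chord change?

A: 2/3 = 2/3 chords/bar.
B: 3/6 = 0.5 chords/bar.
C: 5/1 = 5 chords/bar.
D: 5/2 = 2.5 chords/bar.
E: 6/2.5 = 2.4 chords/bar.
Fastest is C at 5 chords/bar.

Passage C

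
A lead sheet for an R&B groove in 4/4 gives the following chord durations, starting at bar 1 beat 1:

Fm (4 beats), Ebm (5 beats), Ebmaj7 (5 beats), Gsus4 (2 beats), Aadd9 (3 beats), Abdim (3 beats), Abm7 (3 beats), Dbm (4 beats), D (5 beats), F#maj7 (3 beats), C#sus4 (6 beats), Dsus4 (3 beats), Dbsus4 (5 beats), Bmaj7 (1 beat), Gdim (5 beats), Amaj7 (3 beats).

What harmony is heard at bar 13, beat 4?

Bmaj7

Beat 4 of bar 13 is beat (13−1)×4 + 4 = 52 overall.
Running totals: Fm ends at 4, Ebm ends at 9, Ebmaj7 ends at 14, Gsus4 ends at 16, Aadd9 ends at 19, Abdim ends at 22, Abm7 ends at 25, Dbm ends at 29, D ends at 34, F#maj7 ends at 37, C#sus4 ends at 43, Dsus4 ends at 46, Dbsus4 ends at 51, Bmaj7 ends at 52.
Beat 52 falls within Bmaj7.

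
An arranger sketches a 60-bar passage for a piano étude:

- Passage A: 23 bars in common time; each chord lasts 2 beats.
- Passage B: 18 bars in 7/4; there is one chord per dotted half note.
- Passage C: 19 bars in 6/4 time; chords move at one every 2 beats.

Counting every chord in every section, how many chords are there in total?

145 chords

A: 23·4 = 92 beats, 92/2 = 46 chords.
B: 18·7 = 126 beats, 126/3 = 42 chords.
C: 19·6 = 114 beats, 114/2 = 57 chords.
Total: 46 + 42 + 57 = 145.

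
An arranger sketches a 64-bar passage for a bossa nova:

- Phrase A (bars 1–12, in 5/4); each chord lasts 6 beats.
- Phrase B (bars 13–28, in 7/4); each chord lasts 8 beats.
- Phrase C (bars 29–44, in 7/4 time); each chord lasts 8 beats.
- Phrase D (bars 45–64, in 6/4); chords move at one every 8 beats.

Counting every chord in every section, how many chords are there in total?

A: 12 bars × 5 beats = 60 beats; 6 beats/chord → 10 chords.
B: 16 bars × 7 beats = 112 beats; 8 beats/chord → 14 chords.
C: 16 bars × 7 beats = 112 beats; 8 beats/chord → 14 chords.
D: 20 bars × 6 beats = 120 beats; 8 beats/chord → 15 chords.
Total: 10 + 14 + 14 + 15 = 53.

53 chords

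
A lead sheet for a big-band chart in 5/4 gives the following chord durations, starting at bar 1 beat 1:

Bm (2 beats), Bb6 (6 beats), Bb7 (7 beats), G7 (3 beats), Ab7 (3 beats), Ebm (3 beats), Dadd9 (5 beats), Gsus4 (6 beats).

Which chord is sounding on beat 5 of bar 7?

Beat 5 of bar 7 is beat (7−1)×5 + 5 = 35 overall.
Running totals: Bm ends at 2, Bb6 ends at 8, Bb7 ends at 15, G7 ends at 18, Ab7 ends at 21, Ebm ends at 24, Dadd9 ends at 29, Gsus4 ends at 35.
Beat 35 falls within Gsus4.

Gsus4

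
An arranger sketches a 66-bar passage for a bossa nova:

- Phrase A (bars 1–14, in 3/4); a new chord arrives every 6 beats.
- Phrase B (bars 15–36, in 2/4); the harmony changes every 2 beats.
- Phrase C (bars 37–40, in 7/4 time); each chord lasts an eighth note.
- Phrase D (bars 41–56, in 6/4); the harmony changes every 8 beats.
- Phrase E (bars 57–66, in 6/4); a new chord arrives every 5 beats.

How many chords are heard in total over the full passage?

109 chords

A: 14·3 = 42 beats, 42/6 = 7 chords.
B: 22·2 = 44 beats, 44/2 = 22 chords.
C: 4·7 = 28 beats, 28/0.5 = 56 chords.
D: 16·6 = 96 beats, 96/8 = 12 chords.
E: 10·6 = 60 beats, 60/5 = 12 chords.
Total: 7 + 22 + 56 + 12 + 12 = 109.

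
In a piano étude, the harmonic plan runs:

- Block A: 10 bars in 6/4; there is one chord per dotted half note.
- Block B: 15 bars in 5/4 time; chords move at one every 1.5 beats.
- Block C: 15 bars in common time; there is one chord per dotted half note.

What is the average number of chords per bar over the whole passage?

A: 10 × 6 = 60 beats ÷ 3 = 20 chords.
B: 15 × 5 = 75 beats ÷ 1.5 = 50 chords.
C: 15 × 4 = 60 beats ÷ 3 = 20 chords.
Overall: 90 chords over 40 bars → 90/40 = 2.25 chords per bar.

2.25 chords per bar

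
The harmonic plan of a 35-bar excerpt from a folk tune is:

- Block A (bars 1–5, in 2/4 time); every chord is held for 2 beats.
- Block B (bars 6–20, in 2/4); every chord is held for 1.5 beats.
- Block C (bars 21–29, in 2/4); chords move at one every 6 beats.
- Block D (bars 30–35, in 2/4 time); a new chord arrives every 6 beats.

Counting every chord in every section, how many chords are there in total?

30 chords

A: 5·2 = 10 beats, 10/2 = 5 chords.
B: 15·2 = 30 beats, 30/1.5 = 20 chords.
C: 9·2 = 18 beats, 18/6 = 3 chords.
D: 6·2 = 12 beats, 12/6 = 2 chords.
Total: 5 + 20 + 3 + 2 = 30.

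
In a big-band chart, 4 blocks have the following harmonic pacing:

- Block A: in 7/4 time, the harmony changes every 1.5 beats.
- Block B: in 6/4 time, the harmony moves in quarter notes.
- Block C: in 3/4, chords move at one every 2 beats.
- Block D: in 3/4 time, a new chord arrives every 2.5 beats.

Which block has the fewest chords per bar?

A: 7 beats/bar ÷ 1.5 beats/chord = 14/3 chords/bar.
B: 6 beats/bar ÷ 1 beat/chord = 6 chords/bar.
C: 3 beats/bar ÷ 2 beats/chord = 1.5 chords/bar.
D: 3 beats/bar ÷ 2.5 beats/chord = 1.2 chords/bar.
Slowest is D at 1.2 chords/bar.

Block D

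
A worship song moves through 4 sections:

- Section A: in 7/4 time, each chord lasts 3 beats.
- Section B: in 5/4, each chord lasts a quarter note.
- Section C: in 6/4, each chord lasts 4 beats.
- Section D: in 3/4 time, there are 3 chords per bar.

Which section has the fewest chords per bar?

Section C

A: 7/3 = 7/3 chords/bar.
B: 5/1 = 5 chords/bar.
C: 6/4 = 1.5 chords/bar.
D: 3/1 = 3 chords/bar.
Slowest is C at 1.5 chords/bar.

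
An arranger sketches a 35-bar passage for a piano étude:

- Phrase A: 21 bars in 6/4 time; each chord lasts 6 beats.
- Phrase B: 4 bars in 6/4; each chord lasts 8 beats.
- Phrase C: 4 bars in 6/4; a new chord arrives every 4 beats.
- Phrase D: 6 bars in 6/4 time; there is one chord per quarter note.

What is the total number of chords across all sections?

A: 21 bars × 6 beats = 126 beats; 6 beats/chord → 21 chords.
B: 4 bars × 6 beats = 24 beats; 8 beats/chord → 3 chords.
C: 4 bars × 6 beats = 24 beats; 4 beats/chord → 6 chords.
D: 6 bars × 6 beats = 36 beats; 1 beat/chord → 36 chords.
Total: 21 + 3 + 6 + 36 = 66.

66 chords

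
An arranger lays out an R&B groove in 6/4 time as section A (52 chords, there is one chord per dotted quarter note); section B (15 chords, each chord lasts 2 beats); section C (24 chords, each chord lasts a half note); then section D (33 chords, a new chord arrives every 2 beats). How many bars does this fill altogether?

A: 52 × 1.5 = 78 beats = 13 bars.
B: 15 × 2 = 30 beats = 5 bars.
C: 24 × 2 = 48 beats = 8 bars.
D: 33 × 2 = 66 beats = 11 bars.
Total: 13 + 5 + 8 + 11 = 37 bars.

37 bars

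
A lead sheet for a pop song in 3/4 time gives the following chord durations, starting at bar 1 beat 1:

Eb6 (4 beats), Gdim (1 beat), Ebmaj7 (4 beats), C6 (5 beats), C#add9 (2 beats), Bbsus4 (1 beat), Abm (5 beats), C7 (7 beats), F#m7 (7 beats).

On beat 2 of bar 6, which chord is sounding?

Beat 2 of bar 6 is beat (6−1)×3 + 2 = 17 overall.
Running totals: Eb6 ends at 4, Gdim ends at 5, Ebmaj7 ends at 9, C6 ends at 14, C#add9 ends at 16, Bbsus4 ends at 17.
Beat 17 falls within Bbsus4.

Bbsus4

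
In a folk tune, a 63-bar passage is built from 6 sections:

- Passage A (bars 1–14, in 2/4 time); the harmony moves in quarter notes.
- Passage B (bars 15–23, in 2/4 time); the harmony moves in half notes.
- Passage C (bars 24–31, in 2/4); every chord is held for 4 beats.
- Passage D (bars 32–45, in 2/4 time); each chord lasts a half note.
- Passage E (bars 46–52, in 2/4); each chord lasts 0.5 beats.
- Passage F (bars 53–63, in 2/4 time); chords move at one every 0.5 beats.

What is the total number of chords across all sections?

127 chords

A: 14·2 = 28 beats, 28/1 = 28 chords.
B: 9·2 = 18 beats, 18/2 = 9 chords.
C: 8·2 = 16 beats, 16/4 = 4 chords.
D: 14·2 = 28 beats, 28/2 = 14 chords.
E: 7·2 = 14 beats, 14/0.5 = 28 chords.
F: 11·2 = 22 beats, 22/0.5 = 44 chords.
Total: 28 + 9 + 4 + 14 + 28 + 44 = 127.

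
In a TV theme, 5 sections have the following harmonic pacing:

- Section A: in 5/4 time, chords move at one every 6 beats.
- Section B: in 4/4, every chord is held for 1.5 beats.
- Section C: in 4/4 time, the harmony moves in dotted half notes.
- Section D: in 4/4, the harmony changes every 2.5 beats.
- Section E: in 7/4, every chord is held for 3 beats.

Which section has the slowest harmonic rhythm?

A: each chord is 6 beats in 5/4, so 5/6 per bar.
B: each chord is 1.5 beats in 4/4, so 8/3 per bar.
C: each chord is 3 beats in 4/4, so 4/3 per bar.
D: each chord is 2.5 beats in 4/4, so 1.6 per bar.
E: each chord is 3 beats in 7/4, so 7/3 per bar.
Slowest is A at 5/6 chords/bar.

Section A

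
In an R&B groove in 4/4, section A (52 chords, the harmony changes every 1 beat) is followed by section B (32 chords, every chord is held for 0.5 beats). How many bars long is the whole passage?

A: 52 × 1 = 52 beats = 13 bars.
B: 32 × 0.5 = 16 beats = 4 bars.
Total: 13 + 4 = 17 bars.

17 bars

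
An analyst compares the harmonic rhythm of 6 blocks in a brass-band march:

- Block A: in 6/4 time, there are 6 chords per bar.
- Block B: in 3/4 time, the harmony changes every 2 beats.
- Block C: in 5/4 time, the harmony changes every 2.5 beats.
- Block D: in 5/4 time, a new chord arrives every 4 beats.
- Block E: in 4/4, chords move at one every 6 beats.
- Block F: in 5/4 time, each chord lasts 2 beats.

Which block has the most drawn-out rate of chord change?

A: 6 beats/bar ÷ 1 beat/chord = 6 chords/bar.
B: 3 beats/bar ÷ 2 beats/chord = 1.5 chords/bar.
C: 5 beats/bar ÷ 2.5 beats/chord = 2 chords/bar.
D: 5 beats/bar ÷ 4 beats/chord = 1.25 chords/bar.
E: 4 beats/bar ÷ 6 beats/chord = 2/3 chords/bar.
F: 5 beats/bar ÷ 2 beats/chord = 2.5 chords/bar.
Slowest is E at 2/3 chords/bar.

Block E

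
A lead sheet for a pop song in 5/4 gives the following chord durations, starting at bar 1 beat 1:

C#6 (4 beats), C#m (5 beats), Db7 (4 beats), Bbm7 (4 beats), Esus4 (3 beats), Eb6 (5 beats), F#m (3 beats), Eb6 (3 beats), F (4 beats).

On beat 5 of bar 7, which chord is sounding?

F

Beat 5 of bar 7 is beat (7−1)×5 + 5 = 35 overall.
Running totals: C#6 ends at 4, C#m ends at 9, Db7 ends at 13, Bbm7 ends at 17, Esus4 ends at 20, Eb6 ends at 25, F#m ends at 28, Eb6 ends at 31, F ends at 35.
Beat 35 falls within F.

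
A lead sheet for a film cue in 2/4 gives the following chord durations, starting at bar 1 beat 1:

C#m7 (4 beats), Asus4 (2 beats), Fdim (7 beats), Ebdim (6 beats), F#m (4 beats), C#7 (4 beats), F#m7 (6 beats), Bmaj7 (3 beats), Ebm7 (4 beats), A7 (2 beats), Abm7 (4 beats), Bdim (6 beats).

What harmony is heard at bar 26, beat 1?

Beat 1 of bar 26 is beat (26−1)×2 + 1 = 51 overall.
Running totals: C#m7 ends at 4, Asus4 ends at 6, Fdim ends at 13, Ebdim ends at 19, F#m ends at 23, C#7 ends at 27, F#m7 ends at 33, Bmaj7 ends at 36, Ebm7 ends at 40, A7 ends at 42, Abm7 ends at 46, Bdim ends at 52.
Beat 51 falls within Bdim.

Bdim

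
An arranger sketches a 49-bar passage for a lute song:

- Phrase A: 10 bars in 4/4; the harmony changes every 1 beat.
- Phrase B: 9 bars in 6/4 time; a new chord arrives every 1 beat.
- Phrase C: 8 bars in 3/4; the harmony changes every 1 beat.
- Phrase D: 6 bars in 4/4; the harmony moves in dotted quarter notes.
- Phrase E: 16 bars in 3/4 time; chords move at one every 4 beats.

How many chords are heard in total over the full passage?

146 chords

A has 40 beats and chords last 1 each, so 40 chords.
B has 54 beats and chords last 1 each, so 54 chords.
C has 24 beats and chords last 1 each, so 24 chords.
D has 24 beats and chords last 1.5 each, so 16 chords.
E has 48 beats and chords last 4 each, so 12 chords.
Total: 40 + 54 + 24 + 16 + 12 = 146.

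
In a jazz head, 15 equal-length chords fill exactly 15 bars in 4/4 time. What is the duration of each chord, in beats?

15 bars × 4 beats/bar = 60 beats total.
60 beats ÷ 15 chords = 4 beats per chord.
(That is a whole note.)

4 beats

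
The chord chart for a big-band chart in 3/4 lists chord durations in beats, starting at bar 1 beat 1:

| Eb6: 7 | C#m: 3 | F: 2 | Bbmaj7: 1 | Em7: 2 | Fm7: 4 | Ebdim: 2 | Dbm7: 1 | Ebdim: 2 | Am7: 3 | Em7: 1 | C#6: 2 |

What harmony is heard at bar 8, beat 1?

Dbm7

Beat 1 of bar 8 is beat (8−1)×3 + 1 = 22 overall.
Running totals: Eb6 ends at 7, C#m ends at 10, F ends at 12, Bbmaj7 ends at 13, Em7 ends at 15, Fm7 ends at 19, Ebdim ends at 21, Dbm7 ends at 22.
Beat 22 falls within Dbm7.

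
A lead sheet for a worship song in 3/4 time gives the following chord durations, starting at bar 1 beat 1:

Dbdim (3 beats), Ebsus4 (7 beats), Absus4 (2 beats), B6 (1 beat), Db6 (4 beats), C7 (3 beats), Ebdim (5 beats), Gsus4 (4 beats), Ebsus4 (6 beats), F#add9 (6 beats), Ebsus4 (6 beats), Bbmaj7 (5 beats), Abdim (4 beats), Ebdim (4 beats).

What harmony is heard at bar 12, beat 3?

F#add9

Beat 3 of bar 12 is beat (12−1)×3 + 3 = 36 overall.
Running totals: Dbdim ends at 3, Ebsus4 ends at 10, Absus4 ends at 12, B6 ends at 13, Db6 ends at 17, C7 ends at 20, Ebdim ends at 25, Gsus4 ends at 29, Ebsus4 ends at 35, F#add9 ends at 41.
Beat 36 falls within F#add9.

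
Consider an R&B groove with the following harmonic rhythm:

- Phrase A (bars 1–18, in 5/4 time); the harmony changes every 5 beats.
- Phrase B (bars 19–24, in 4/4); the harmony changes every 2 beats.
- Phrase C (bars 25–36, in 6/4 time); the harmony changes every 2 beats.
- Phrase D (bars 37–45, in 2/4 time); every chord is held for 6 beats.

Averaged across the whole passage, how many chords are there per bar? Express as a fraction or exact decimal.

23/15 chords per bar

A: 18 bars of 5 beats is 90 beats; at 5 beats each that's 18 chords.
B: 6 bars of 4 beats is 24 beats; at 2 beats each that's 12 chords.
C: 12 bars of 6 beats is 72 beats; at 2 beats each that's 36 chords.
D: 9 bars of 2 beats is 18 beats; at 6 beats each that's 3 chords.
Overall: 69 chords over 45 bars → 69/45 = 23/15 chords per bar.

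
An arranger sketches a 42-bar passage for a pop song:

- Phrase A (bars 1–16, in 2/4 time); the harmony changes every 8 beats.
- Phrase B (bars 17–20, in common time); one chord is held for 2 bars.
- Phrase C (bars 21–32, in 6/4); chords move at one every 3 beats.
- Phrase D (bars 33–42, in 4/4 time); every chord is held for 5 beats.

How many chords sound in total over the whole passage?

A: 16 bars × 2 beats = 32 beats; 8 beats/chord → 4 chords.
B: 4 bars × 4 beats = 16 beats; 8 beats/chord → 2 chords.
C: 12 bars × 6 beats = 72 beats; 3 beats/chord → 24 chords.
D: 10 bars × 4 beats = 40 beats; 5 beats/chord → 8 chords.
Total: 4 + 2 + 24 + 8 = 38.

38 chords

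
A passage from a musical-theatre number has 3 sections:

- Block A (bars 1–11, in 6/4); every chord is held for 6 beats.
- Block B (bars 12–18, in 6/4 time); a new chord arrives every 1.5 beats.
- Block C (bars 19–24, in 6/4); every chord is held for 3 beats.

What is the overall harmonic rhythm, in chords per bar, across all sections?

A: 11 × 6 = 66 beats ÷ 6 = 11 chords.
B: 7 × 6 = 42 beats ÷ 1.5 = 28 chords.
C: 6 × 6 = 36 beats ÷ 3 = 12 chords.
Overall: 51 chords over 24 bars → 51/24 = 2.125 chords per bar.

2.125 chords per bar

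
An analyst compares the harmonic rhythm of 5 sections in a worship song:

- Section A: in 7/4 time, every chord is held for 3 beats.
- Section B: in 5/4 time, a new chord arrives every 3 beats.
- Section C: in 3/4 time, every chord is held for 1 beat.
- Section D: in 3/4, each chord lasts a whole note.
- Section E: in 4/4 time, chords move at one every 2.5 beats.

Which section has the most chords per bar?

Section C

A: 7/3 = 7/3 chords/bar.
B: 5/3 = 5/3 chords/bar.
C: 3/1 = 3 chords/bar.
D: 3/4 = 0.75 chords/bar.
E: 4/2.5 = 1.6 chords/bar.
Fastest is C at 3 chords/bar.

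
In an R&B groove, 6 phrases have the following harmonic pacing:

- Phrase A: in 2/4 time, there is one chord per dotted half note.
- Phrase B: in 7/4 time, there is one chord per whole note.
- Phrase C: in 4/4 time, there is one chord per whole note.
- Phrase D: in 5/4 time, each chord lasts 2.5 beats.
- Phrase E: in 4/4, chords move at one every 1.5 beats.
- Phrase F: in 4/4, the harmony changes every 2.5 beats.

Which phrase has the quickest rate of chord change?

A: 2 beats/bar ÷ 3 beats/chord = 2/3 chords/bar.
B: 7 beats/bar ÷ 4 beats/chord = 1.75 chords/bar.
C: 4 beats/bar ÷ 4 beats/chord = 1 chord/bar.
D: 5 beats/bar ÷ 2.5 beats/chord = 2 chords/bar.
E: 4 beats/bar ÷ 1.5 beats/chord = 8/3 chords/bar.
F: 4 beats/bar ÷ 2.5 beats/chord = 1.6 chords/bar.
Fastest is E at 8/3 chords/bar.

Phrase E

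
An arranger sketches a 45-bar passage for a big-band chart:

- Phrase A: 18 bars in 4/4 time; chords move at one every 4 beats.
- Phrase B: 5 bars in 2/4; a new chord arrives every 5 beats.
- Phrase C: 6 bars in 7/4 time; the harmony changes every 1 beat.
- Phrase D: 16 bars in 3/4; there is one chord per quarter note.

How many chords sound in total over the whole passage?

A has 72 beats and chords last 4 each, so 18 chords.
B has 10 beats and chords last 5 each, so 2 chords.
C has 42 beats and chords last 1 each, so 42 chords.
D has 48 beats and chords last 1 each, so 48 chords.
Total: 18 + 2 + 42 + 48 = 110.

110 chords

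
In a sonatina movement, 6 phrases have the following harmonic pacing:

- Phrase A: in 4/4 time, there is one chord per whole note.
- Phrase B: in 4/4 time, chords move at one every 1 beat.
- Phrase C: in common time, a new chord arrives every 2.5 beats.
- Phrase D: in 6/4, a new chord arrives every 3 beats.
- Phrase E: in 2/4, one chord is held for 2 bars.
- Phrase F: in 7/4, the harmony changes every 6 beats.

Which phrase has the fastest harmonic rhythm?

A: each chord is 4 beats in 4/4, so 1 per bar.
B: each chord is 1 beat in 4/4, so 4 per bar.
C: each chord is 2.5 beats in 4/4, so 1.6 per bar.
D: each chord is 3 beats in 6/4, so 2 per bar.
E: each chord is 4 beats in 2/4, so 0.5 per bar.
F: each chord is 6 beats in 7/4, so 7/6 per bar.
Fastest is B at 4 chords/bar.

Phrase B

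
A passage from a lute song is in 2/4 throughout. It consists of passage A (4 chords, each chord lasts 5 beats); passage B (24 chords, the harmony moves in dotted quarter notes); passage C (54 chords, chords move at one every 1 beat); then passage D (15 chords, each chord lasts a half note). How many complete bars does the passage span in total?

70 bars

A: 4 × 5 = 20 beats = 10 bars.
B: 24 × 1.5 = 36 beats = 18 bars.
C: 54 × 1 = 54 beats = 27 bars.
D: 15 × 2 = 30 beats = 15 bars.
Total: 10 + 18 + 27 + 15 = 70 bars.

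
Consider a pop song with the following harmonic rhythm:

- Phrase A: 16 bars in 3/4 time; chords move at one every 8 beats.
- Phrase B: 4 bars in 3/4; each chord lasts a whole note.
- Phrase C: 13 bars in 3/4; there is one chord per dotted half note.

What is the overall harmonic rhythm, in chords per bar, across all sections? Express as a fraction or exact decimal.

2/3 chords per bar

A: 16 × 3 = 48 beats ÷ 8 = 6 chords.
B: 4 × 3 = 12 beats ÷ 4 = 3 chords.
C: 13 × 3 = 39 beats ÷ 3 = 13 chords.
Overall: 22 chords over 33 bars → 22/33 = 2/3 chords per bar.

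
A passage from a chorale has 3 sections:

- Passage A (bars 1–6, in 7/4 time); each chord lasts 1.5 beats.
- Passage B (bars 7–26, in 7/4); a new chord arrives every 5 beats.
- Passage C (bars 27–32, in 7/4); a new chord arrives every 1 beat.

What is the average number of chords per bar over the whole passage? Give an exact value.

49/16 chords per bar

A: 6 × 7 = 42 beats ÷ 1.5 = 28 chords.
B: 20 × 7 = 140 beats ÷ 5 = 28 chords.
C: 6 × 7 = 42 beats ÷ 1 = 42 chords.
Overall: 98 chords over 32 bars → 98/32 = 49/16 chords per bar.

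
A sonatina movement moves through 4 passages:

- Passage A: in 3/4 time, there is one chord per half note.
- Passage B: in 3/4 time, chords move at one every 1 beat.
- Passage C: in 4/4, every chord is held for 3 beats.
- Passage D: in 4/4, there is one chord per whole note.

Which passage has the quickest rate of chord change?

A: 3 beats/bar ÷ 2 beats/chord = 1.5 chords/bar.
B: 3 beats/bar ÷ 1 beat/chord = 3 chords/bar.
C: 4 beats/bar ÷ 3 beats/chord = 4/3 chords/bar.
D: 4 beats/bar ÷ 4 beats/chord = 1 chord/bar.
Fastest is B at 3 chords/bar.

Passage B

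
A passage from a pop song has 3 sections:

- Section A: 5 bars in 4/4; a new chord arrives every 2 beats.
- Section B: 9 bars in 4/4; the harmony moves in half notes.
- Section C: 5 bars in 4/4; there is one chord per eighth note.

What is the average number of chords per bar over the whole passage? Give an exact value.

68/19 chords per bar

A: 5 × 4 = 20 beats ÷ 2 = 10 chords.
B: 9 × 4 = 36 beats ÷ 2 = 18 chords.
C: 5 × 4 = 20 beats ÷ 0.5 = 40 chords.
Overall: 68 chords over 19 bars → 68/19 = 68/19 chords per bar.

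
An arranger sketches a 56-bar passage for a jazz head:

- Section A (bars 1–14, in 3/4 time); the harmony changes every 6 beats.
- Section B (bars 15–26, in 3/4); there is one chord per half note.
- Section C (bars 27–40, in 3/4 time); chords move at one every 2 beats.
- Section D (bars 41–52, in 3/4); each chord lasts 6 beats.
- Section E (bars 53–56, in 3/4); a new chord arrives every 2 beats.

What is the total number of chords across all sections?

58 chords

A: 14·3 = 42 beats, 42/6 = 7 chords.
B: 12·3 = 36 beats, 36/2 = 18 chords.
C: 14·3 = 42 beats, 42/2 = 21 chords.
D: 12·3 = 36 beats, 36/6 = 6 chords.
E: 4·3 = 12 beats, 12/2 = 6 chords.
Total: 7 + 18 + 21 + 6 + 6 = 58.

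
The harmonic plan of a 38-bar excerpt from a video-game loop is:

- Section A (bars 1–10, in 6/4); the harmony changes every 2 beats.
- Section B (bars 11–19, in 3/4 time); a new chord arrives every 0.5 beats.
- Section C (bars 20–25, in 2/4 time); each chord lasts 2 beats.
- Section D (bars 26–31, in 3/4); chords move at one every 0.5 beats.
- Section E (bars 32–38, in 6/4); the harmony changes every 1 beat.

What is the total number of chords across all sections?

168 chords

A: 10 bars × 6 beats = 60 beats; 2 beats/chord → 30 chords.
B: 9 bars × 3 beats = 27 beats; 0.5 beats/chord → 54 chords.
C: 6 bars × 2 beats = 12 beats; 2 beats/chord → 6 chords.
D: 6 bars × 3 beats = 18 beats; 0.5 beats/chord → 36 chords.
E: 7 bars × 6 beats = 42 beats; 1 beat/chord → 42 chords.
Total: 30 + 54 + 6 + 36 + 42 = 168.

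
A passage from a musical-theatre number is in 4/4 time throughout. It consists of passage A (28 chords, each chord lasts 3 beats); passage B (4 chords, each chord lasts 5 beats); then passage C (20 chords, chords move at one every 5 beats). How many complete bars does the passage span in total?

A: 28 × 3 = 84 beats = 21 bars.
B: 4 × 5 = 20 beats = 5 bars.
C: 20 × 5 = 100 beats = 25 bars.
Total: 21 + 5 + 25 = 51 bars.

51 bars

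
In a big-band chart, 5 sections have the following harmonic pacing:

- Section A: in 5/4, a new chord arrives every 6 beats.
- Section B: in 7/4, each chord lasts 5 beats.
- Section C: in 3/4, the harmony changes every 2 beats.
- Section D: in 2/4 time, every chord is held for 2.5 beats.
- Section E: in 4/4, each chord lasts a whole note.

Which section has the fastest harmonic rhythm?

Section C

A: 5 beats/bar ÷ 6 beats/chord = 5/6 chords/bar.
B: 7 beats/bar ÷ 5 beats/chord = 1.4 chords/bar.
C: 3 beats/bar ÷ 2 beats/chord = 1.5 chords/bar.
D: 2 beats/bar ÷ 2.5 beats/chord = 0.8 chords/bar.
E: 4 beats/bar ÷ 4 beats/chord = 1 chord/bar.
Fastest is C at 1.5 chords/bar.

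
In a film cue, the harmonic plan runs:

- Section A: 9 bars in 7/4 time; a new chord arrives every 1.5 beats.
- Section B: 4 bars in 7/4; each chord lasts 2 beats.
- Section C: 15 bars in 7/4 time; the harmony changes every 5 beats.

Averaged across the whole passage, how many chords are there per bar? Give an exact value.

2.75 chords per bar

A: 9 × 7 = 63 beats ÷ 1.5 = 42 chords.
B: 4 × 7 = 28 beats ÷ 2 = 14 chords.
C: 15 × 7 = 105 beats ÷ 5 = 21 chords.
Overall: 77 chords over 28 bars → 77/28 = 2.75 chords per bar.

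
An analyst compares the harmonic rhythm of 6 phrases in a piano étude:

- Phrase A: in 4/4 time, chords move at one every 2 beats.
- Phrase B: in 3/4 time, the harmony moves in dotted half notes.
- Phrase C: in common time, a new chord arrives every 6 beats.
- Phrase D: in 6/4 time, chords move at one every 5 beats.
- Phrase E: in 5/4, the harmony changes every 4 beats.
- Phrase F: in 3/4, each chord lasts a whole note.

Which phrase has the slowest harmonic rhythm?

A: 4/2 = 2 chords/bar.
B: 3/3 = 1 chord/bar.
C: 4/6 = 2/3 chords/bar.
D: 6/5 = 1.2 chords/bar.
E: 5/4 = 1.25 chords/bar.
F: 3/4 = 0.75 chords/bar.
Slowest is C at 2/3 chords/bar.

Phrase C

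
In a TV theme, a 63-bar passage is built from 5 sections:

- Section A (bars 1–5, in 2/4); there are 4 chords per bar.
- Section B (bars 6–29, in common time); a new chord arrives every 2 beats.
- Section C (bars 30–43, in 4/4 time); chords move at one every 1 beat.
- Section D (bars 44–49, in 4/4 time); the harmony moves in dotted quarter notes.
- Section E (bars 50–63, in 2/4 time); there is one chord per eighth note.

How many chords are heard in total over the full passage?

A: 5·2 = 10 beats, 10/0.5 = 20 chords.
B: 24·4 = 96 beats, 96/2 = 48 chords.
C: 14·4 = 56 beats, 56/1 = 56 chords.
D: 6·4 = 24 beats, 24/1.5 = 16 chords.
E: 14·2 = 28 beats, 28/0.5 = 56 chords.
Total: 20 + 48 + 56 + 16 + 56 = 196.

196 chords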